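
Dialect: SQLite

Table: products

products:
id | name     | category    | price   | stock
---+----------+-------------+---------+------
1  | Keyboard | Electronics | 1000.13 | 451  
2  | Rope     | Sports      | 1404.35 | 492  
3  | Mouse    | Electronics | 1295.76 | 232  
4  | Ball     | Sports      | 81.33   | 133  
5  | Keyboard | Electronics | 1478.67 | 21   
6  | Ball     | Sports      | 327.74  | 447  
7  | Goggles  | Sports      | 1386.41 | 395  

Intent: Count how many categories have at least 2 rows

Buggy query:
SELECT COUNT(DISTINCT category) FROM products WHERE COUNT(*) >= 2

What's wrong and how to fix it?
Bug: WHERE filters individual rows, not groups, so a group-level COUNT is invalid there

Fix: Group first with HAVING COUNT(*) >= 2, then COUNT the resulting groups

Corrected query:
SELECT COUNT(*) FROM (SELECT category FROM products GROUP BY category HAVING COUNT(*) >= 2)

Result:
COUNT(*)
--------
2       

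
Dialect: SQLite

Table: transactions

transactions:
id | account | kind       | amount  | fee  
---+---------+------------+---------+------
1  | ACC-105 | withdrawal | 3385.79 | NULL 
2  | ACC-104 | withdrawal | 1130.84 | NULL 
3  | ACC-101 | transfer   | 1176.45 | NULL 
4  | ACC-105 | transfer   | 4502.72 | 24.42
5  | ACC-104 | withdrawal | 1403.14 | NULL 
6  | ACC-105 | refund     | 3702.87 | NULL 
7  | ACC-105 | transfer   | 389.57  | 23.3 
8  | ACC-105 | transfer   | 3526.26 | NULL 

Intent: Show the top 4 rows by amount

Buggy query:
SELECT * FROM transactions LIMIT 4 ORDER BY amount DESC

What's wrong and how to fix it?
Bug: ORDER BY cannot follow LIMIT; LIMIT is the final clause

Fix: Swap the clauses: ORDER BY first, then LIMIT

Corrected query:
SELECT * FROM transactions ORDER BY amount DESC LIMIT 4

Result:
id | account | kind       | amount  | fee  
---+---------+------------+---------+------
4  | ACC-105 | transfer   | 4502.72 | 24.42
6  | ACC-105 | refund     | 3702.87 | NULL 
8  | ACC-105 | transfer   | 3526.26 | NULL 
1  | ACC-105 | withdrawal | 3385.79 | NULL 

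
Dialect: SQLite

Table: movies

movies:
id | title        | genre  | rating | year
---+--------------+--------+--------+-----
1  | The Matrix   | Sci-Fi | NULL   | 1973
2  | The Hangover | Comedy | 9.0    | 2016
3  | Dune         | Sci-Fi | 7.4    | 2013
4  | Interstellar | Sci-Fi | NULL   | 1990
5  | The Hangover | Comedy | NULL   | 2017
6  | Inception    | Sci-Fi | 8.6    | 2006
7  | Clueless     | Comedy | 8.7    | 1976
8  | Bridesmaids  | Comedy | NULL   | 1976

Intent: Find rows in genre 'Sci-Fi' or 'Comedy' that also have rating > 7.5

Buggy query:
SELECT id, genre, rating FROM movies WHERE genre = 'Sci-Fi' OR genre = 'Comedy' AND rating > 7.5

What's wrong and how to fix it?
Bug: Without parentheses, AND is evaluated before OR, so the rating filter only applies to the 'Comedy' branch

Fix: Add parentheses around the OR so the AND applies to both alternatives

Corrected query:
SELECT id, genre, rating FROM movies WHERE (genre = 'Sci-Fi' OR genre = 'Comedy') AND rating > 7.5

Result:
id | genre  | rating
---+--------+-------
2  | Comedy | 9     
6  | Sci-Fi | 8.6   
7  | Comedy | 8.7   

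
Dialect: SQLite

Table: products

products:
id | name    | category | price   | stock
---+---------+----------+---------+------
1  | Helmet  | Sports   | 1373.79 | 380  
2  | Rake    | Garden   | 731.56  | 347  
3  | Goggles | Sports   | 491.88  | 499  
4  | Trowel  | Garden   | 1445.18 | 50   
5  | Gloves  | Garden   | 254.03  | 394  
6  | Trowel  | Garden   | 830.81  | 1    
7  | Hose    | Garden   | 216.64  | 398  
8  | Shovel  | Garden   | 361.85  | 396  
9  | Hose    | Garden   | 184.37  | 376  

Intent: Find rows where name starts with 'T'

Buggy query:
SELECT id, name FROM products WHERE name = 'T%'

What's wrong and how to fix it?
Bug: '=' compares the literal string including the % character; pattern matching needs LIKE

Fix: Use LIKE for wildcard pattern matching

Corrected query:
SELECT id, name FROM products WHERE name LIKE 'T%'

Result:
id | name  
---+-------
4  | Trowel
6  | Trowel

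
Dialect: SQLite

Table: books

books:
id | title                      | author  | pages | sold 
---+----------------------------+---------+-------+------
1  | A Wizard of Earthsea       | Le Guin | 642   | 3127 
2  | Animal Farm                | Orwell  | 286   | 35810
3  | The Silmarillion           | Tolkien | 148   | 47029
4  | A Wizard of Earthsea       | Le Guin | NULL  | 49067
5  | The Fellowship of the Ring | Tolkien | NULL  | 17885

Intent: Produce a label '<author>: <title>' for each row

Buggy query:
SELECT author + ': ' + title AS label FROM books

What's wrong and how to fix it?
Bug: SQLite uses || for string concatenation; + coerces text to numbers (yielding 0)

Fix: Use the || operator for string concatenation

Corrected query:
SELECT author || ': ' || title AS label FROM books

Result:
label                              
-----------------------------------
Le Guin: A Wizard of Earthsea      
Orwell: Animal Farm                
Tolkien: The Silmarillion          
Le Guin: A Wizard of Earthsea      
Tolkien: The Fellowship of the Ring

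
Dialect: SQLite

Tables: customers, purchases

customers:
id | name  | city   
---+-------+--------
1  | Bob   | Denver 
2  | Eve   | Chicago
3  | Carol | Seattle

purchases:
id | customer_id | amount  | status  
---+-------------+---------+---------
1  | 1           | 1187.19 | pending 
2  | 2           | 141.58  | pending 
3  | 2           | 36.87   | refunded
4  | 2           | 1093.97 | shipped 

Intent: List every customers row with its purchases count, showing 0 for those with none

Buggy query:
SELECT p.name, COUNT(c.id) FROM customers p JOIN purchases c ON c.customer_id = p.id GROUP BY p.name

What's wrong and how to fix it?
Bug: An inner join excludes parents with zero children

Fix: Use LEFT JOIN so parents without children still appear (COUNT(c.id) gives 0)

Corrected query:
SELECT p.name, COUNT(c.id) FROM customers p LEFT JOIN purchases c ON c.customer_id = p.id GROUP BY p.name

Result:
name  | COUNT(c.id)
------+------------
Bob   | 1          
Carol | 0          
Eve   | 3          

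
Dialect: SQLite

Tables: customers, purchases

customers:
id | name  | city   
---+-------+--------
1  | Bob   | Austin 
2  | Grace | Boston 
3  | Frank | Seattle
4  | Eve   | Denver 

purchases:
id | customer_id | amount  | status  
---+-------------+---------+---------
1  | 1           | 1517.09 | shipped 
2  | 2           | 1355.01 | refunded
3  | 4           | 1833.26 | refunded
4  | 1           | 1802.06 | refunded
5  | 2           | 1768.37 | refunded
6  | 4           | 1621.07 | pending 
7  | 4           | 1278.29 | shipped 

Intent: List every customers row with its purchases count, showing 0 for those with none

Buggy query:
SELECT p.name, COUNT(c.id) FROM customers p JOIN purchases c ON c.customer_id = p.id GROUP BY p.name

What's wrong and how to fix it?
Bug: INNER JOIN drops customers rows that have no matching purchases rows

Fix: Use LEFT JOIN so parents without children still appear (COUNT(c.id) gives 0)

Corrected query:
SELECT p.name, COUNT(c.id) FROM customers p LEFT JOIN purchases c ON c.customer_id = p.id GROUP BY p.name

Result:
name  | COUNT(c.id)
------+------------
Bob   | 2          
Eve   | 3          
Frank | 0          
Grace | 2          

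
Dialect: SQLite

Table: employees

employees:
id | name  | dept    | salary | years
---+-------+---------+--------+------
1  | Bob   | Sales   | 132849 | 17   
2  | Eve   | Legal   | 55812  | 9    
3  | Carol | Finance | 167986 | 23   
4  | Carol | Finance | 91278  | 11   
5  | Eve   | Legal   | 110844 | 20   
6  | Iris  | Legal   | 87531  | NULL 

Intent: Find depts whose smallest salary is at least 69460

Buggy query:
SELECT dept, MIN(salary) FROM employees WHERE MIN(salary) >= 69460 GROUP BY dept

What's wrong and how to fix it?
Bug: MIN() in WHERE is a misuse of aggregate

Fix: Use HAVING for the per-group MIN condition

Corrected query:
SELECT dept, MIN(salary) FROM employees GROUP BY dept HAVING MIN(salary) >= 69460

Result:
dept    | MIN(salary)
--------+------------
Finance | 91278      
Sales   | 132849     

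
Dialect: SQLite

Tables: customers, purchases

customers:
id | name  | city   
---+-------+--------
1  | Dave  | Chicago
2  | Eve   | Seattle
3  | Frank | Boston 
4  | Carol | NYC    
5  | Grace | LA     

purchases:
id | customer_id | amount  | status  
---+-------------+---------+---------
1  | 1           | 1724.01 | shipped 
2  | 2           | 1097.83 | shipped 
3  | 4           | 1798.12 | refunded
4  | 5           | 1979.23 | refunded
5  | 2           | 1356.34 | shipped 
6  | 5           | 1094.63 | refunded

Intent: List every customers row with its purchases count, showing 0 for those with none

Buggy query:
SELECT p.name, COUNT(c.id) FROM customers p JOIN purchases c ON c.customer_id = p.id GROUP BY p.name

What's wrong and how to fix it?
Bug: INNER JOIN drops customers rows that have no matching purchases rows

Fix: Use LEFT JOIN so parents without children still appear (COUNT(c.id) gives 0)

Corrected query:
SELECT p.name, COUNT(c.id) FROM customers p LEFT JOIN purchases c ON c.customer_id = p.id GROUP BY p.name

Result:
name  | COUNT(c.id)
------+------------
Carol | 1          
Dave  | 1          
Eve   | 2          
Frank | 0          
Grace | 2          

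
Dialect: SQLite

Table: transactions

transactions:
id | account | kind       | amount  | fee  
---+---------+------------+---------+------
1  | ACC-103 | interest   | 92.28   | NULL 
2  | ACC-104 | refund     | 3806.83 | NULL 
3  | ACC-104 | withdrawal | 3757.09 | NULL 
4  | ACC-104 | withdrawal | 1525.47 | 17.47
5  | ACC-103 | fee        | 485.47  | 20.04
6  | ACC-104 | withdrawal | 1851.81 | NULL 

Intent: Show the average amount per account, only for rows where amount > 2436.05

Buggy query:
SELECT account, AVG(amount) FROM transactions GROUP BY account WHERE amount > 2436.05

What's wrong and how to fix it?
Bug: Row-level WHERE must come before GROUP BY in the clause order

Fix: Place WHERE between FROM and GROUP BY

Corrected query:
SELECT account, AVG(amount) FROM transactions WHERE amount > 2436.05 GROUP BY account

Result:
account | AVG(amount)
--------+------------
ACC-104 | 3781.96    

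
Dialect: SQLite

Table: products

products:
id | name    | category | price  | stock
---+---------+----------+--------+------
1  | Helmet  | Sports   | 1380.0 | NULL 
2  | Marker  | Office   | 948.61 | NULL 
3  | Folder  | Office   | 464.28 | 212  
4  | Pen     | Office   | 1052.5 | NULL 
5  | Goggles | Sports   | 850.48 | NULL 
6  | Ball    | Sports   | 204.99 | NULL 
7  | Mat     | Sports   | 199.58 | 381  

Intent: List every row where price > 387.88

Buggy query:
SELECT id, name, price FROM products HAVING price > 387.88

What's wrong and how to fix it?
Bug: This is a non-aggregate query (no GROUP BY, no aggregates), so in SQLite the HAVING clause is invalid here; a row-level condition belongs in WHERE

Fix: Use WHERE for row-level filtering

Corrected query:
SELECT id, name, price FROM products WHERE price > 387.88

Result:
id | name    | price 
---+---------+-------
1  | Helmet  | 1380  
2  | Marker  | 948.61
3  | Folder  | 464.28
4  | Pen     | 1052.5
5  | Goggles | 850.48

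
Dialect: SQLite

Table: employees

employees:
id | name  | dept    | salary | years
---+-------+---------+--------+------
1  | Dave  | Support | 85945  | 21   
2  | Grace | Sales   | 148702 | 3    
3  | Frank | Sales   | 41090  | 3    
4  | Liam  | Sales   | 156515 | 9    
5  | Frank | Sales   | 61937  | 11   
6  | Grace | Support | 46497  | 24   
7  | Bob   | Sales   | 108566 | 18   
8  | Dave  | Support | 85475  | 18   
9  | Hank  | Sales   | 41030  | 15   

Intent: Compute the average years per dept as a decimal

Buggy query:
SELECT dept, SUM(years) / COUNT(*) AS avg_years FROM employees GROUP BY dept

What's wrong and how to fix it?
Bug: SUM(years) and COUNT(*) are both integers; the division truncates the fractional part

Fix: Multiply by 1.0 (or CAST to REAL) to force floating-point division

Corrected query:
SELECT dept, SUM(years) * 1.0 / COUNT(*) AS avg_years FROM employees GROUP BY dept

Result:
dept    | avg_years
--------+----------
Sales   | 9.833333 
Support | 21       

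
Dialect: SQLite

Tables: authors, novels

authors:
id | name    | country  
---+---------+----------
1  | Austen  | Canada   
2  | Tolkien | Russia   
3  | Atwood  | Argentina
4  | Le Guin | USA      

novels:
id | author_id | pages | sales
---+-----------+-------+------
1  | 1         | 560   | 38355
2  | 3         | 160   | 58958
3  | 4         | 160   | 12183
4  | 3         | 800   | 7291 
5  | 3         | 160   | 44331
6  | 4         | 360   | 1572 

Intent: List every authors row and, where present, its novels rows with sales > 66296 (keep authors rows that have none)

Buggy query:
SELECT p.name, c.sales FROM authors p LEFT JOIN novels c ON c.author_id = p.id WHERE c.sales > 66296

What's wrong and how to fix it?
Bug: A WHERE condition on the right-hand table after LEFT JOIN drops unmatched parents

Fix: Put 'c.sales > 66296' in the JOIN's ON clause instead of WHERE

Corrected query:
SELECT p.name, c.sales FROM authors p LEFT JOIN novels c ON c.author_id = p.id AND c.sales > 66296

Result:
name    | sales
--------+------
Austen  | NULL 
Tolkien | NULL 
Atwood  | NULL 
Le Guin | NULL 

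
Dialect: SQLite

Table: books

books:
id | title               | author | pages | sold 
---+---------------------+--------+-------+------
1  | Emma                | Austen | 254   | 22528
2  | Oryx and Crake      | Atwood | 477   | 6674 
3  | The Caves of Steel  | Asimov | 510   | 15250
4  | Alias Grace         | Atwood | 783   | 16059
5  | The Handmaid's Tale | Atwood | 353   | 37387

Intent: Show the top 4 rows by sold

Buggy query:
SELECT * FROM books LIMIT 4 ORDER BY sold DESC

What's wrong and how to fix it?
Bug: LIMIT must come after ORDER BY

Fix: Sort with ORDER BY, then apply LIMIT

Corrected query:
SELECT * FROM books ORDER BY sold DESC LIMIT 4

Result:
id | title               | author | pages | sold 
---+---------------------+--------+-------+------
5  | The Handmaid's Tale | Atwood | 353   | 37387
1  | Emma                | Austen | 254   | 22528
4  | Alias Grace         | Atwood | 783   | 16059
3  | The Caves of Steel  | Asimov | 510   | 15250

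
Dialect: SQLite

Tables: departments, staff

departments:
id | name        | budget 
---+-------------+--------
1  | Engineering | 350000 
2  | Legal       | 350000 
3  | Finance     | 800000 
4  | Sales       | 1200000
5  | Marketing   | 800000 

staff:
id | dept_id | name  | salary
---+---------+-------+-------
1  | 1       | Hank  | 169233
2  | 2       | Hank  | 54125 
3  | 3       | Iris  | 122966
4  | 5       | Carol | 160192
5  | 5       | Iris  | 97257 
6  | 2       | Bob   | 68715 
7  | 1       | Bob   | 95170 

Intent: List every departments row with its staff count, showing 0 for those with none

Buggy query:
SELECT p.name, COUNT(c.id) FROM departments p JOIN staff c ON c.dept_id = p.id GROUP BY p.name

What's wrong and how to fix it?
Bug: INNER JOIN drops departments rows that have no matching staff rows

Fix: Use LEFT JOIN so parents without children still appear (COUNT(c.id) gives 0)

Corrected query:
SELECT p.name, COUNT(c.id) FROM departments p LEFT JOIN staff c ON c.dept_id = p.id GROUP BY p.name

Result:
name        | COUNT(c.id)
------------+------------
Engineering | 2          
Finance     | 1          
Legal       | 2          
Marketing   | 2          
Sales       | 0          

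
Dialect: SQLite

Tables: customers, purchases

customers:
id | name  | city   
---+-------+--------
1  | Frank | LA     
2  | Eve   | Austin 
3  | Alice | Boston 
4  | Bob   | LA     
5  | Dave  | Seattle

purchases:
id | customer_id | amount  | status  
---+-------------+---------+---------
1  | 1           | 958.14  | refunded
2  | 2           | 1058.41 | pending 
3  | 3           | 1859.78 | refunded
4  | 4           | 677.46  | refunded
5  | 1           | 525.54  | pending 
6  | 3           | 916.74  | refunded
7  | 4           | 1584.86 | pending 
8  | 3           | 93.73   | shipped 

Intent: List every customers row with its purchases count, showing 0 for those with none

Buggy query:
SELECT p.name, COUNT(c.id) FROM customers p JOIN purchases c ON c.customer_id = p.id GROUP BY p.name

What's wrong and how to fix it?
Bug: INNER JOIN drops customers rows that have no matching purchases rows

Fix: Switch to LEFT JOIN to retain unmatched parent rows

Corrected query:
SELECT p.name, COUNT(c.id) FROM customers p LEFT JOIN purchases c ON c.customer_id = p.id GROUP BY p.name

Result:
name  | COUNT(c.id)
------+------------
Alice | 3          
Bob   | 2          
Dave  | 0          
Eve   | 1          
Frank | 2          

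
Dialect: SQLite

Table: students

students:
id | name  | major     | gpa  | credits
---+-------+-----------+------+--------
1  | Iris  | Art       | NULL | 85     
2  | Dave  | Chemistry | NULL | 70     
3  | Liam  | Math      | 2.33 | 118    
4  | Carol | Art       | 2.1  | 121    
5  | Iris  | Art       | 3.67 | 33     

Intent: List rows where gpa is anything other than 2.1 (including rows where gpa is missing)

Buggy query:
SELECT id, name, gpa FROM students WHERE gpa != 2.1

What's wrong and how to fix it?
Bug: 'gpa != 2.1' is unknown when gpa is NULL, so NULL rows are silently excluded

Fix: Add an explicit OR gpa IS NULL to include the missing-value rows

Corrected query:
SELECT id, name, gpa FROM students WHERE gpa != 2.1 OR gpa IS NULL

Result:
id | name | gpa 
---+------+-----
1  | Iris | NULL
2  | Dave | NULL
3  | Liam | 2.33
5  | Iris | 3.67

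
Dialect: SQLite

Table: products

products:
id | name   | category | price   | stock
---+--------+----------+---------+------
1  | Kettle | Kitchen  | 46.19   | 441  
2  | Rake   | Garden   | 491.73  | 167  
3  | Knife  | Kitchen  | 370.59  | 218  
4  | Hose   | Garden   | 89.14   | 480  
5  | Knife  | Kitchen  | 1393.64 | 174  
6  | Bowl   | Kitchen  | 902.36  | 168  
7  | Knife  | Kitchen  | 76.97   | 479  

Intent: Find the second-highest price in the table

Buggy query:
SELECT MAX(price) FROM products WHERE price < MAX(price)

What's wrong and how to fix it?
Bug: MAX(price) on the right of the comparison is an aggregate-in-WHERE error

Fix: Compute the overall MAX in a subquery, then take MAX of rows below it

Corrected query:
SELECT MAX(price) FROM products WHERE price < (SELECT MAX(price) FROM products)

Result:
MAX(price)
----------
902.36    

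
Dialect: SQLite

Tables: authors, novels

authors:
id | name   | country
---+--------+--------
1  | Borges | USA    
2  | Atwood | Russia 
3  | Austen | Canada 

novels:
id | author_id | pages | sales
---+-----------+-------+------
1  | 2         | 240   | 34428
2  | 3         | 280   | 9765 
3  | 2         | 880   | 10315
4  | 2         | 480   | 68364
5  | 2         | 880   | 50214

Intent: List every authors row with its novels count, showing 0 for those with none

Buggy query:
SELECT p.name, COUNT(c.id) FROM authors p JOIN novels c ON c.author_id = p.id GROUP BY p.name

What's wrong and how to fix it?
Bug: INNER JOIN drops authors rows that have no matching novels rows

Fix: Use LEFT JOIN so parents without children still appear (COUNT(c.id) gives 0)

Corrected query:
SELECT p.name, COUNT(c.id) FROM authors p LEFT JOIN novels c ON c.author_id = p.id GROUP BY p.name

Result:
name   | COUNT(c.id)
-------+------------
Atwood | 4          
Austen | 1          
Borges | 0          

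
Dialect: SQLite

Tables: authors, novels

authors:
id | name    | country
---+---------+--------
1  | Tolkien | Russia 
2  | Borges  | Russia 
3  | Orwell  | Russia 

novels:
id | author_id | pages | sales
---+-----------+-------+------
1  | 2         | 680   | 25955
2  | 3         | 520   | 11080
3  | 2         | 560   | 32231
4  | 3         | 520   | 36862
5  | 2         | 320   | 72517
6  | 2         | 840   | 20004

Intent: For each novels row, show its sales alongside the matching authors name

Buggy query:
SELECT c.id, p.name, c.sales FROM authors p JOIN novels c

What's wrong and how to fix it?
Bug: JOIN with no ON clause produces a cartesian product; every novels row pairs with every authors row

Fix: Specify the join condition linking the foreign key to the parent id

Corrected query:
SELECT c.id, p.name, c.sales FROM authors p JOIN novels c ON c.author_id = p.id

Result:
id | name   | sales
---+--------+------
1  | Borges | 25955
2  | Orwell | 11080
3  | Borges | 32231
4  | Orwell | 36862
5  | Borges | 72517
6  | Borges | 20004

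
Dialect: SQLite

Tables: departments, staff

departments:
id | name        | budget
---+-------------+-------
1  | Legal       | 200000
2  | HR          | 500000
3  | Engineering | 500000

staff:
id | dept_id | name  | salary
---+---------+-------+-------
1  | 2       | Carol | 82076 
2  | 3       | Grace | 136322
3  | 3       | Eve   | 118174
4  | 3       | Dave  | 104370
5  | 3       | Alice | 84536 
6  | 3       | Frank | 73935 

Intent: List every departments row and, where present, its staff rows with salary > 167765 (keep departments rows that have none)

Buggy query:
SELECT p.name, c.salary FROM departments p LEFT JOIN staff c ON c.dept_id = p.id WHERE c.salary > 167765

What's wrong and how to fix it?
Bug: Filtering c.salary in WHERE discards the NULL rows produced by LEFT JOIN, turning it into an inner join

Fix: Move the right-table condition into the ON clause so unmatched parents are kept

Corrected query:
SELECT p.name, c.salary FROM departments p LEFT JOIN staff c ON c.dept_id = p.id AND c.salary > 167765

Result:
name        | salary
------------+-------
Legal       | NULL  
HR          | NULL  
Engineering | NULL  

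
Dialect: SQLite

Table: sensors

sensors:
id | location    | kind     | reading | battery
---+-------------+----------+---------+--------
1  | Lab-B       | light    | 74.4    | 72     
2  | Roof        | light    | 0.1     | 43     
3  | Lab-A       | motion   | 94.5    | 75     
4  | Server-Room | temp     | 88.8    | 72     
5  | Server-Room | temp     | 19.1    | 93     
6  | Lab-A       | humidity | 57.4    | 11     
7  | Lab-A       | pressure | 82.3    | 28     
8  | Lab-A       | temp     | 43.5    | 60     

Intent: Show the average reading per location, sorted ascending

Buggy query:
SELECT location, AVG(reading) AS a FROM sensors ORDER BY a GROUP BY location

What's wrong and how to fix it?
Bug: GROUP BY must precede ORDER BY

Fix: Move ORDER BY to the end, after GROUP BY

Corrected query:
SELECT location, AVG(reading) AS a FROM sensors GROUP BY location ORDER BY a

Result:
location    | a     
------------+-------
Roof        | 0.1   
Server-Room | 53.95 
Lab-A       | 69.425
Lab-B       | 74.4  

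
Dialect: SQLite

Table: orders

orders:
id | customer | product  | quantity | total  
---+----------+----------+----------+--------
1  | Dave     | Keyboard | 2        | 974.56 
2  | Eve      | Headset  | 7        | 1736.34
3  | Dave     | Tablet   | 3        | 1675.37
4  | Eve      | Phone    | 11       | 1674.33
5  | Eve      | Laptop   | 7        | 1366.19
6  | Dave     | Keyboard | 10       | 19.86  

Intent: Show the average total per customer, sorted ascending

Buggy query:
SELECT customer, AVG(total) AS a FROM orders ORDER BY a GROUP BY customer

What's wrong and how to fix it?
Bug: ORDER BY appears before GROUP BY; SQL clause order requires GROUP BY first

Fix: Reorder: SELECT … FROM … GROUP BY … ORDER BY …

Corrected query:
SELECT customer, AVG(total) AS a FROM orders GROUP BY customer ORDER BY a

Result:
customer | a          
---------+------------
Dave     | 889.93     
Eve      | 1592.286667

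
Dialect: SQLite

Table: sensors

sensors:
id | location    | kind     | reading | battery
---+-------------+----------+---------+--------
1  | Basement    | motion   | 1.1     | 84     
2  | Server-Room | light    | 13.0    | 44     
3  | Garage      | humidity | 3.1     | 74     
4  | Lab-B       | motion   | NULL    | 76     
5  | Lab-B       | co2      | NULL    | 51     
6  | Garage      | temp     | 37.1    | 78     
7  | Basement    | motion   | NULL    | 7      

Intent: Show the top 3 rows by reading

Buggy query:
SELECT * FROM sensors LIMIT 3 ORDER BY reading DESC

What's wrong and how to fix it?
Bug: ORDER BY cannot follow LIMIT; LIMIT is the final clause

Fix: Swap the clauses: ORDER BY first, then LIMIT

Corrected query:
SELECT * FROM sensors ORDER BY reading DESC LIMIT 3

Result:
id | location    | kind     | reading | battery
---+-------------+----------+---------+--------
6  | Garage      | temp     | 37.1    | 78     
2  | Server-Room | light    | 13      | 44     
3  | Garage      | humidity | 3.1     | 74     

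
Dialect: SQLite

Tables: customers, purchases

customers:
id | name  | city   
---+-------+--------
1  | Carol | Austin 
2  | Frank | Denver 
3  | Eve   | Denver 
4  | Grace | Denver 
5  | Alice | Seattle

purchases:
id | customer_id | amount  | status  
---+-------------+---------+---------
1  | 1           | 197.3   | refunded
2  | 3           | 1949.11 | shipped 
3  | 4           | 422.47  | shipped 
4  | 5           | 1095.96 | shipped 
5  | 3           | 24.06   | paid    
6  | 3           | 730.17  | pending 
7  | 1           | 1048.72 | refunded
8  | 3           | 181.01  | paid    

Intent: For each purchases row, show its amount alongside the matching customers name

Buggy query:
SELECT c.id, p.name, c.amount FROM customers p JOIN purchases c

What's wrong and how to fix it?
Bug: JOIN with no ON clause produces a cartesian product; every purchases row pairs with every customers row

Fix: Add ON c.customer_id = p.id to the JOIN

Corrected query:
SELECT c.id, p.name, c.amount FROM customers p JOIN purchases c ON c.customer_id = p.id

Result:
id | name  | amount 
---+-------+--------
1  | Carol | 197.3  
2  | Eve   | 1949.11
3  | Grace | 422.47 
4  | Alice | 1095.96
5  | Eve   | 24.06  
6  | Eve   | 730.17 
7  | Carol | 1048.72
8  | Eve   | 181.01 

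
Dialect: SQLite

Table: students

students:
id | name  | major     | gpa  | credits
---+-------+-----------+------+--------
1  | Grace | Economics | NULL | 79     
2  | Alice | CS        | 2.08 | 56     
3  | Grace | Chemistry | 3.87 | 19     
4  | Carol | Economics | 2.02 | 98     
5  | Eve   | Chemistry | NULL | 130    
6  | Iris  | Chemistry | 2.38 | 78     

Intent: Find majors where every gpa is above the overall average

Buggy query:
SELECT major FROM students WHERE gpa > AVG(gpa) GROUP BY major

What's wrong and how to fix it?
Bug: WHERE evaluates per row before aggregation, so AVG() is unavailable

Fix: Compute the overall average in a scalar subquery and compare each group's MIN against it in HAVING

Corrected query:
SELECT major FROM students GROUP BY major HAVING MIN(gpa) > (SELECT AVG(gpa) FROM students)

Result:
(no rows)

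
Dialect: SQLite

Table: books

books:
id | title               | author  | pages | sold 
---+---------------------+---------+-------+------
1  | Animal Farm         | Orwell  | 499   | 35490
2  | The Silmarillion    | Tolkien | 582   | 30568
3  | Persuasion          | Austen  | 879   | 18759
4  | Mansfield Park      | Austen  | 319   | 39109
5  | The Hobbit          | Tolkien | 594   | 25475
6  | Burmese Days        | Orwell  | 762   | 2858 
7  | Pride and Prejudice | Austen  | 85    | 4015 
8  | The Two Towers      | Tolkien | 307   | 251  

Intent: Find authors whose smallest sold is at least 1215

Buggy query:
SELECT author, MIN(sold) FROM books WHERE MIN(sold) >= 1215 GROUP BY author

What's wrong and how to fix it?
Bug: MIN() in WHERE is a misuse of aggregate

Fix: Use HAVING for the per-group MIN condition

Corrected query:
SELECT author, MIN(sold) FROM books GROUP BY author HAVING MIN(sold) >= 1215

Result:
author | MIN(sold)
-------+----------
Austen | 4015     
Orwell | 2858     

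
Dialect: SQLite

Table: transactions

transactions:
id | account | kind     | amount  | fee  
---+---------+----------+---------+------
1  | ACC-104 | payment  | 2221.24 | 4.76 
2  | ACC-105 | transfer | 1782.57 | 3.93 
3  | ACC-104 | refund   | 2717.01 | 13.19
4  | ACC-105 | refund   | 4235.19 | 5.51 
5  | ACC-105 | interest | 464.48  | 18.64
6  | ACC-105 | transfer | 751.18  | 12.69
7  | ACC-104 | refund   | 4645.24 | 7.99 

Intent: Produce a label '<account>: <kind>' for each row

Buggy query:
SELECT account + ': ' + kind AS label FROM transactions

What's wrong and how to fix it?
Bug: '+' is numeric addition; on text columns SQLite converts them to 0 instead of concatenating

Fix: Use the || operator for string concatenation

Corrected query:
SELECT account || ': ' || kind AS label FROM transactions

Result:
label            
-----------------
ACC-104: payment 
ACC-105: transfer
ACC-104: refund  
ACC-105: refund  
ACC-105: interest
ACC-105: transfer
ACC-104: refund  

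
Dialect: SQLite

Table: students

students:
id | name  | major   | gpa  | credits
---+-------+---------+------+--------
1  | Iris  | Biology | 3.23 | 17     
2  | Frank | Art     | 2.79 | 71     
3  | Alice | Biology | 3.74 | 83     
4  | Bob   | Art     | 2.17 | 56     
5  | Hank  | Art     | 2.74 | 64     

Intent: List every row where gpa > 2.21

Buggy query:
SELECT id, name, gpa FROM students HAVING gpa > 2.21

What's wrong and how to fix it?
Bug: HAVING filters the output of aggregation, but this query has no GROUP BY and no aggregate functions, so SQLite rejects it (HAVING clause on a non-aggregate query); the condition here is per row

Fix: Use WHERE for row-level filtering

Corrected query:
SELECT id, name, gpa FROM students WHERE gpa > 2.21

Result:
id | name  | gpa 
---+-------+-----
1  | Iris  | 3.23
2  | Frank | 2.79
3  | Alice | 3.74
5  | Hank  | 2.74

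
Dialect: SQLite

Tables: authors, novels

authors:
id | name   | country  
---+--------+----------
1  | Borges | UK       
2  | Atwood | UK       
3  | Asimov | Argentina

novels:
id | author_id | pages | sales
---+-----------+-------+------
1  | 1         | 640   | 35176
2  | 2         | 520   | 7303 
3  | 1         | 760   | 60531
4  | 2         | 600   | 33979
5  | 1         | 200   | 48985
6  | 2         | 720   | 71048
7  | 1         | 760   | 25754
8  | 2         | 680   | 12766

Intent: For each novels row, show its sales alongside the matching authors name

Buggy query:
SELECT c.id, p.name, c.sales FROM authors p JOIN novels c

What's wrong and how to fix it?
Bug: Missing join condition: each novels row is matched to all authors rows instead of just its own

Fix: Add ON c.author_id = p.id to the JOIN

Corrected query:
SELECT c.id, p.name, c.sales FROM authors p JOIN novels c ON c.author_id = p.id

Result:
id | name   | sales
---+--------+------
1  | Borges | 35176
2  | Atwood | 7303 
3  | Borges | 60531
4  | Atwood | 33979
5  | Borges | 48985
6  | Atwood | 71048
7  | Borges | 25754
8  | Atwood | 12766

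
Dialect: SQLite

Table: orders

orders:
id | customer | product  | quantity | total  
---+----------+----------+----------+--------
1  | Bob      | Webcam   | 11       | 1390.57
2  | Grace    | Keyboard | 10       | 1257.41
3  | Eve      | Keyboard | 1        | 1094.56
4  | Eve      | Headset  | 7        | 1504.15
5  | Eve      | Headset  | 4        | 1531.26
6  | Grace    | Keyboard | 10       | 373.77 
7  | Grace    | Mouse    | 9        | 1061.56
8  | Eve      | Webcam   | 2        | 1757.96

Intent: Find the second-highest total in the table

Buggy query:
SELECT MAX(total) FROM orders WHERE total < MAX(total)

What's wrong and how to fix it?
Bug: MAX(total) on the right of the comparison is an aggregate-in-WHERE error

Fix: Compute the overall MAX in a subquery, then take MAX of rows below it

Corrected query:
SELECT MAX(total) FROM orders WHERE total < (SELECT MAX(total) FROM orders)

Result:
MAX(total)
----------
1531.26   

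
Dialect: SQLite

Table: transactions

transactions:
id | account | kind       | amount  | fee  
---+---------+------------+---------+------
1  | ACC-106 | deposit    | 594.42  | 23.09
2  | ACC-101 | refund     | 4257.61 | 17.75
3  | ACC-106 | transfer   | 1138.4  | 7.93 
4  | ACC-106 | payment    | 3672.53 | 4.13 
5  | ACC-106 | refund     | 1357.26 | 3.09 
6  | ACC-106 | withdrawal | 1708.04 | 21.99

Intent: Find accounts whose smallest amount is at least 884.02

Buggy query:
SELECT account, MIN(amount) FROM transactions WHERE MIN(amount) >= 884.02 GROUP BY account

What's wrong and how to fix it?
Bug: Aggregates like MIN are computed per group after WHERE runs

Fix: Use HAVING for the per-group MIN condition

Corrected query:
SELECT account, MIN(amount) FROM transactions GROUP BY account HAVING MIN(amount) >= 884.02

Result:
account | MIN(amount)
--------+------------
ACC-101 | 4257.61    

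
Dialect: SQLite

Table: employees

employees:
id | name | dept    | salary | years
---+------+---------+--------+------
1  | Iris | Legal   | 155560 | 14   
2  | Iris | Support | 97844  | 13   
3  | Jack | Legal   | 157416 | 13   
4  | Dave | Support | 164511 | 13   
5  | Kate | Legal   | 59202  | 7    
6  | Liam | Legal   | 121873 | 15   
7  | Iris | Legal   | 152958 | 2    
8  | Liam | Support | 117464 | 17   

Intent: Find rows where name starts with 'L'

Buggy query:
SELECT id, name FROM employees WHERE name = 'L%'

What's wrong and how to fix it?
Bug: Wildcards only work with LIKE; '=' treats '%' as a literal character

Fix: Replace '=' with LIKE so 'L%' is treated as a pattern

Corrected query:
SELECT id, name FROM employees WHERE name LIKE 'L%'

Result:
id | name
---+-----
6  | Liam
8  | Liam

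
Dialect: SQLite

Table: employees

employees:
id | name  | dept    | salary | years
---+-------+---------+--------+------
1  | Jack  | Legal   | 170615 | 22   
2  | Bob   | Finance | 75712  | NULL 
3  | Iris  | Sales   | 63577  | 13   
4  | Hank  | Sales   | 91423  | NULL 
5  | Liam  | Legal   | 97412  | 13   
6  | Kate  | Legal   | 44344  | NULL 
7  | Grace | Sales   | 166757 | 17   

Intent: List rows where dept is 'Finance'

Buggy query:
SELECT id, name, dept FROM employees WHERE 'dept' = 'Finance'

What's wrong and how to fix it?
Bug: Single quotes denote string literals in SQL; the column name is being compared as a constant string

Fix: Reference the column as dept without single quotes

Corrected query:
SELECT id, name, dept FROM employees WHERE dept = 'Finance'

Result:
id | name | dept   
---+------+--------
2  | Bob  | Finance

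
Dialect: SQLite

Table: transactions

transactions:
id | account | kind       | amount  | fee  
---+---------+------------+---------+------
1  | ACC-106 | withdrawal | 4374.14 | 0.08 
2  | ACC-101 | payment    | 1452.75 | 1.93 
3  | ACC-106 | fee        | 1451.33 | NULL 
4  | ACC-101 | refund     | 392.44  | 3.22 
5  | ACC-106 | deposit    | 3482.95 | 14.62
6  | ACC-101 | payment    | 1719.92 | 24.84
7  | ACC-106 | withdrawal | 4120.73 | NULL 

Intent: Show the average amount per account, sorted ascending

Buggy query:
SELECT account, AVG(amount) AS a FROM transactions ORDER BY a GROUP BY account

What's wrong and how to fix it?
Bug: ORDER BY appears before GROUP BY; SQL clause order requires GROUP BY first

Fix: Reorder: SELECT … FROM … GROUP BY … ORDER BY …

Corrected query:
SELECT account, AVG(amount) AS a FROM transactions GROUP BY account ORDER BY a

Result:
account | a        
--------+----------
ACC-101 | 1188.37  
ACC-106 | 3357.2875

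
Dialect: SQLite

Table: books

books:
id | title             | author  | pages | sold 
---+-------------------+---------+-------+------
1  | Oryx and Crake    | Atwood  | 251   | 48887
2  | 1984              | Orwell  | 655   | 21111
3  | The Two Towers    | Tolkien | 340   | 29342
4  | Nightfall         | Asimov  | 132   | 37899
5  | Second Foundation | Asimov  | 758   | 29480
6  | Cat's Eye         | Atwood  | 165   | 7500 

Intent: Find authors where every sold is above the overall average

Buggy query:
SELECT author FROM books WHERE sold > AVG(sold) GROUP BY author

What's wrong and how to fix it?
Bug: AVG() is an aggregate; it can't sit directly in WHERE

Fix: Compute the overall average in a scalar subquery and compare each group's MIN against it in HAVING

Corrected query:
SELECT author FROM books GROUP BY author HAVING MIN(sold) > (SELECT AVG(sold) FROM books)

Result:
author 
-------
Asimov 
Tolkien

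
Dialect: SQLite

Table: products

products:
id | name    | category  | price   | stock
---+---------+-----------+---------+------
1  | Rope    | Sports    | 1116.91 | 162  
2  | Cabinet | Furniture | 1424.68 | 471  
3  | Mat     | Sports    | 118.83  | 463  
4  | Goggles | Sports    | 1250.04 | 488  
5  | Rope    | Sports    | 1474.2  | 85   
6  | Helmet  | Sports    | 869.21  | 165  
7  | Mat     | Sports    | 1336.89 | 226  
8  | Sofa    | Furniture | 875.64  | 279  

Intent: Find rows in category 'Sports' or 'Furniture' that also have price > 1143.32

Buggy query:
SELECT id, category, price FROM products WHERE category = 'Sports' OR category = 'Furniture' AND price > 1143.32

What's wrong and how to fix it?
Bug: Without parentheses, AND is evaluated before OR, so the price filter only applies to the 'Furniture' branch

Fix: Add parentheses around the OR so the AND applies to both alternatives

Corrected query:
SELECT id, category, price FROM products WHERE (category = 'Sports' OR category = 'Furniture') AND price > 1143.32

Result:
id | category  | price  
---+-----------+--------
2  | Furniture | 1424.68
4  | Sports    | 1250.04
5  | Sports    | 1474.2 
7  | Sports    | 1336.89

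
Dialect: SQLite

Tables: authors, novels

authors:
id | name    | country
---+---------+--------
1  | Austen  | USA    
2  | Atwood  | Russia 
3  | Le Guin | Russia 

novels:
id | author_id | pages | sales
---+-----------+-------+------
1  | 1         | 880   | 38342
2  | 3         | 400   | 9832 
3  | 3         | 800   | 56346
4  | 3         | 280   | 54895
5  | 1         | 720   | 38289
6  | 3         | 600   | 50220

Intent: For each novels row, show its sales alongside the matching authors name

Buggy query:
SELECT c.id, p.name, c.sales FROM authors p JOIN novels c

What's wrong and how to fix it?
Bug: Missing join condition: each novels row is matched to all authors rows instead of just its own

Fix: Specify the join condition linking the foreign key to the parent id

Corrected query:
SELECT c.id, p.name, c.sales FROM authors p JOIN novels c ON c.author_id = p.id

Result:
id | name    | sales
---+---------+------
1  | Austen  | 38342
2  | Le Guin | 9832 
3  | Le Guin | 56346
4  | Le Guin | 54895
5  | Austen  | 38289
6  | Le Guin | 50220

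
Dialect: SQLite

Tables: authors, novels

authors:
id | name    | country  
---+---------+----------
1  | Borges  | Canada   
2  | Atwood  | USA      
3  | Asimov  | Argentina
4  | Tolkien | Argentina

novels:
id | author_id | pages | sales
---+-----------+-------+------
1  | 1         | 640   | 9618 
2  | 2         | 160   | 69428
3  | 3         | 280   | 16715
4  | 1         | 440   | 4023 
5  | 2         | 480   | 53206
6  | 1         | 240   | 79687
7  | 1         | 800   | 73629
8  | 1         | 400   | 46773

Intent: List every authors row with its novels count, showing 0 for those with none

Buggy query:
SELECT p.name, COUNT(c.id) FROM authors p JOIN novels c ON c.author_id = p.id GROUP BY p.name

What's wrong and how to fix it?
Bug: INNER JOIN drops authors rows that have no matching novels rows

Fix: Use LEFT JOIN so parents without children still appear (COUNT(c.id) gives 0)

Corrected query:
SELECT p.name, COUNT(c.id) FROM authors p LEFT JOIN novels c ON c.author_id = p.id GROUP BY p.name

Result:
name    | COUNT(c.id)
--------+------------
Asimov  | 1          
Atwood  | 2          
Borges  | 5          
Tolkien | 0          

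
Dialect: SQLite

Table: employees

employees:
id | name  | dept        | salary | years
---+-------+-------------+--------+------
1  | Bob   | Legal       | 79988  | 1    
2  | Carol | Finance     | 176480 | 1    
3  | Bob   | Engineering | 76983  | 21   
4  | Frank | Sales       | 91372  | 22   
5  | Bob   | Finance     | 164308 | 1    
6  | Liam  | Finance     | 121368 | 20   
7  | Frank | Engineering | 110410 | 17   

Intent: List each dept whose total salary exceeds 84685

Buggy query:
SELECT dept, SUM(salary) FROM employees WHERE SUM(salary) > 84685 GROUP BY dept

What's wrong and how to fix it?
Bug: SUM(salary) is an aggregate, but WHERE filters rows before aggregation

Fix: Move the aggregate condition to a HAVING clause

Corrected query:
SELECT dept, SUM(salary) FROM employees GROUP BY dept HAVING SUM(salary) > 84685

Result:
dept        | SUM(salary)
------------+------------
Engineering | 187393     
Finance     | 462156     
Sales       | 91372      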